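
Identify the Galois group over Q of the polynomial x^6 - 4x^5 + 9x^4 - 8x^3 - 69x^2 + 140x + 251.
The polynomial f is an irreducible sextic over Q, so G = Gal(f/Q) is one of the 16 transitive subgroups 6T1, ..., 6T16 of S_6. The discriminant of f is 564385546240000 = 23756800^2, a perfect square, so G is contained in A_6. The transitive groups of degree 6 contained in A_6 are: A_4 (6T4, order 12), S_4 (6T7, order 24), (C_3 x C_3) : C_4 (6T10, order 36), PSL(2,5) (6T12, order 60), A_6 (6T15, order 360). By Dedekind's theorem, for a prime p not dividing disc(f) the degrees of the irreducible factors of f mod p form the cycle type of an element of G. Factoring f modulo the 19 such primes p <= 79 (skipping 2, 5, 29, which divide the discriminant), each new pattern first appears at: mod 3: f = (x^2 + x + 2)(x^4 + x^3 + 2x + 1), pattern 4+2; mod 11: f = (x^3 + 2x^2 + 2x + 9)(x^3 + 5x^2 + 8x + 1), pattern 3+3; mod 19: f = (x + 2)(x + 4)(x^2 + 3x + 11)(x^2 + 6x + 13), pattern 2+2+1+1; mod 61: f = (x + 8)(x + 22)(x + 55)(x^3 + 33x^2 + 14x + 51), pattern 3+1+1+1. No other pattern occurs in this range, so the set of observed cycle types is {4+2, 3+3, 2+2+1+1, 3+1+1+1}. The candidates containing elements of all these cycle types are (C_3 x C_3) : C_4 (6T10) of order 36, A_6 (6T15) of order 360; the others are excluded. The observed types are precisely the cycle types that occur in (C_3 x C_3) : C_4 (6T10) (apart from the identity). Each of the other remaining candidates has further cycle types, and by the Chebotarev density theorem the matching factorization patterns would occur for a proportion of primes equal to their share of the group: A_6 (6T15) additionally contains elements of type 5+1 (144 of its 360 elements, about 40% of primes). None of the 19 primes tested shows any such pattern (for each of these groups the chance of that is below 10^-4), which rules them out. Hence G = (C_3 x C_3) : C_4 (6T10), of order 36.

(C_3 x C_3) : C_4, the transitive group 6T10 of order 36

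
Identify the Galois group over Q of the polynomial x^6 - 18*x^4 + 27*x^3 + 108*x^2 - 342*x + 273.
C_3 x S_3 (order 18)

The polynomial f is an irreducible sextic over Q, so G = Gal(f/Q) is one of the 16 transitive subgroups 6T1, ..., 6T16 of S_6. The discriminant of f is -152796047606667, which is not a perfect square, so G is not contained in A_6. The transitive groups of degree 6 not contained in A_6 are: C_6 (6T1, order 6), S_3 (6T2, order 6), D_6 (6T3, order 12), C_3 x S_3 (6T5, order 18), A_4 x C_2 (6T6, order 24), S_4 (6T8, order 24), S_3 x S_3 (6T9, order 36), S_4 x C_2 (6T11, order 48), (S_3 x S_3) : C_2 (6T13, order 72), PGL(2,5) (6T14, order 120), S_6 (6T16, order 720). By Dedekind's theorem, for a prime p not dividing disc(f) the degrees of the irreducible factors of f mod p form the cycle type of an element of G. Factoring f modulo the 33 such primes p <= 149 (skipping 3, 43, which divide the discriminant), each new pattern first appears at: mod 2: f = (x^6 + x^3 + 1), pattern 6; mod 7: f = (x)(x + 1)(x + 6)(x^3 + 4x + 6), pattern 3+1+1+1; mod 17: f = (x^2 + 2x + 12)(x^2 + 4x + 11)(x^2 + 11x + 4), pattern 2+2+2; mod 19: f = (x^3 + 3x + 1)(x^3 + 17x + 7), pattern 3+3; mod 73: f = (x + 2)(x + 23)(x + 34)(x + 37)(x + 53)(x + 70), pattern 1+1+1+1+1+1. No other pattern occurs in this range, so the set of observed cycle types is {6, 3+1+1+1, 2+2+2, 3+3, 1+1+1+1+1+1}. The candidates containing elements of all these cycle types are C_3 x S_3 (6T5) of order 18, S_3 x S_3 (6T9) of order 36, (S_3 x S_3) : C_2 (6T13) of order 72, S_6 (6T16) of order 720; the others are excluded. The observed types are precisely the cycle types that occur in C_3 x S_3 (6T5). Each of the other remaining candidates has further cycle types, and by the Chebotarev density theorem the matching factorization patterns would occur for a proportion of primes equal to their share of the group: S_3 x S_3 (6T9) additionally contains elements of type 2+2+1+1 (9 of its 36 elements, about 25% of primes); (S_3 x S_3) : C_2 (6T13) additionally contains elements of type 4+2, 3+2+1, 2+2+1+1, 2+1+1+1+1 (45 of its 72 elements, about 62% of primes); S_6 (6T16) additionally contains elements of type 5+1, 4+2, 4+1+1, 3+2+1, 2+2+1+1, 2+1+1+1+1 (504 of its 720 elements, about 70% of primes). None of the 33 primes tested shows any such pattern (for each of these groups the chance of that is below 10^-4), which rules them out. Hence G = C_3 x S_3 (6T5), of order 18.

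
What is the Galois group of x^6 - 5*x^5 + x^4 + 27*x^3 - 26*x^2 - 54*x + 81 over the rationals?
(C_3 x C_3) : C_4

The polynomial f is an irreducible sextic over Q, so G = Gal(f/Q) is one of the 16 transitive subgroups 6T1, ..., 6T16 of S_6. The discriminant of f is 1064390625 = 32625^2, a perfect square, so G is contained in A_6. The transitive groups of degree 6 contained in A_6 are: A_4 (6T4, order 12), S_4 (6T7, order 24), (C_3 x C_3) : C_4 (6T10, order 36), PSL(2,5) (6T12, order 60), A_6 (6T15, order 360). By Dedekind's theorem, for a prime p not dividing disc(f) the degrees of the irreducible factors of f mod p form the cycle type of an element of G. Factoring f modulo the 19 such primes p <= 79 (skipping 3, 5, 29, which divide the discriminant), each new pattern first appears at: mod 2: f = (x^2 + x + 1)(x^4 + x + 1), pattern 4+2; mod 11: f = (x^3 + 8x^2 + 8x + 2)(x^3 + 9x^2 + 9x + 2), pattern 3+3; mod 19: f = (x + 7)(x + 11)(x^2 + 4x + 15)(x^2 + 11x + 13), pattern 2+2+1+1; mod 61: f = (x + 4)(x + 8)(x + 55)(x^3 + 50x^2 + 46x + 52), pattern 3+1+1+1. No other pattern occurs in this range, so the set of observed cycle types is {4+2, 3+3, 2+2+1+1, 3+1+1+1}. The candidates containing elements of all these cycle types are (C_3 x C_3) : C_4 (6T10) of order 36, A_6 (6T15) of order 360; the others are excluded. The observed types are precisely the cycle types that occur in (C_3 x C_3) : C_4 (6T10) (apart from the identity). Each of the other remaining candidates has further cycle types, and by the Chebotarev density theorem the matching factorization patterns would occur for a proportion of primes equal to their share of the group: A_6 (6T15) additionally contains elements of type 5+1 (144 of its 360 elements, about 40% of primes). None of the 19 primes tested shows any such pattern (for each of these groups the chance of that is below 10^-4), which rules them out. Hence G = (C_3 x C_3) : C_4 (6T10), of order 36.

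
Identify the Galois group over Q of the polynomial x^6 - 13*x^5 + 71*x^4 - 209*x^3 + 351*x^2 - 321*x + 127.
The polynomial f is an irreducible sextic over Q, so G = Gal(f/Q) is one of the 16 transitive subgroups 6T1, ..., 6T16 of S_6. The discriminant of f is -16807, which is not a perfect square, so G is not contained in A_6. The transitive groups of degree 6 not contained in A_6 are: C_6 (6T1, order 6), S_3 (6T2, order 6), D_6 (6T3, order 12), C_3 x S_3 (6T5, order 18), A_4 x C_2 (6T6, order 24), S_4 (6T8, order 24), S_3 x S_3 (6T9, order 36), S_4 x C_2 (6T11, order 48), (S_3 x S_3) : C_2 (6T13, order 72), PGL(2,5) (6T14, order 120), S_6 (6T16, order 720). By Dedekind's theorem, for a prime p not dividing disc(f) the degrees of the irreducible factors of f mod p form the cycle type of an element of G. Factoring f modulo the 37 such primes p <= 163 (skipping 7, which divides the discriminant), each new pattern first appears at: mod 2: f = (x^3 + x + 1)(x^3 + x^2 + 1), pattern 3+3; mod 3: f = (x^6 + 2x^5 + 2x^4 + x^3 + 1), pattern 6; mod 13: f = (x^2 + 3x + 4)(x^2 + 4x + 2)(x^2 + 6x + 11), pattern 2+2+2; mod 29: f = (x + 5)(x + 14)(x + 18)(x + 21)(x + 22)(x + 23), pattern 1+1+1+1+1+1. No other pattern occurs in this range, so the set of observed cycle types is {3+3, 6, 2+2+2, 1+1+1+1+1+1}. The candidates containing elements of all these cycle types are C_6 (6T1) of order 6, D_6 (6T3) of order 12, C_3 x S_3 (6T5) of order 18, A_4 x C_2 (6T6) of order 24, S_3 x S_3 (6T9) of order 36, S_4 x C_2 (6T11) of order 48, (S_3 x S_3) : C_2 (6T13) of order 72, PGL(2,5) (6T14) of order 120, S_6 (6T16) of order 720; the others are excluded. The observed types are precisely the cycle types that occur in C_6 (6T1). Each of the other remaining candidates has further cycle types, and by the Chebotarev density theorem the matching factorization patterns would occur for a proportion of primes equal to their share of the group: D_6 (6T3) additionally contains elements of type 2+2+1+1 (3 of its 12 elements, about 25% of primes); C_3 x S_3 (6T5) additionally contains elements of type 3+1+1+1 (4 of its 18 elements, about 22% of primes); A_4 x C_2 (6T6) additionally contains elements of type 2+2+1+1, 2+1+1+1+1 (6 of its 24 elements, about 25% of primes); S_3 x S_3 (6T9) additionally contains elements of type 3+1+1+1, 2+2+1+1 (13 of its 36 elements, about 36% of primes); S_4 x C_2 (6T11) additionally contains elements of type 4+2, 4+1+1, 2+2+1+1, 2+1+1+1+1 (24 of its 48 elements, about 50% of primes); (S_3 x S_3) : C_2 (6T13) additionally contains elements of type 4+2, 3+2+1, 3+1+1+1, 2+2+1+1, 2+1+1+1+1 (49 of its 72 elements, about 68% of primes); PGL(2,5) (6T14) additionally contains elements of type 5+1, 4+1+1, 2+2+1+1 (69 of its 120 elements, about 58% of primes); S_6 (6T16) additionally contains elements of type 5+1, 4+2, 4+1+1, 3+2+1, 3+1+1+1, 2+2+1+1, 2+1+1+1+1 (544 of its 720 elements, about 76% of primes). None of the 37 primes tested shows any such pattern (for each of these groups the chance of that is below 10^-4), which rules them out. Hence G = C_6 (6T1), of order 6.

C_6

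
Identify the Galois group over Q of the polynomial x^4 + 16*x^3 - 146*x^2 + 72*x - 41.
D_4 (also written D4)

The polynomial is an irreducible quartic over Q and its discriminant is -258324161536, which is not a perfect square, so the Galois group is not contained in A_4. The resolvent cubic y^3 + 146*y^2 + 1316*y + 29256 has exactly one rational root, so the Galois group is C_4 or D_4. The quartic remains irreducible over Q(sqrt(disc)), so the group is D_4.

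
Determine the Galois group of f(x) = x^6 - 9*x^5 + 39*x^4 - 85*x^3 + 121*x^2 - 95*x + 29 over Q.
C_6, the cyclic group of order 6

The polynomial f is an irreducible sextic over Q, so G = Gal(f/Q) is one of the 16 transitive subgroups 6T1, ..., 6T16 of S_6. The discriminant of f is -71252957167, which is not a perfect square, so G is not contained in A_6. The transitive groups of degree 6 not contained in A_6 are: C_6 (6T1, order 6), S_3 (6T2, order 6), D_6 (6T3, order 12), C_3 x S_3 (6T5, order 18), A_4 x C_2 (6T6, order 24), S_4 (6T8, order 24), S_3 x S_3 (6T9, order 36), S_4 x C_2 (6T11, order 48), (S_3 x S_3) : C_2 (6T13, order 72), PGL(2,5) (6T14, order 120), S_6 (6T16, order 720). By Dedekind's theorem, for a prime p not dividing disc(f) the degrees of the irreducible factors of f mod p form the cycle type of an element of G. Factoring f modulo the 37 such primes p <= 173 (skipping 7, 29, 71, which divide the discriminant), each new pattern first appears at: mod 2: f = (x^3 + x + 1)(x^3 + x^2 + 1), pattern 3+3; mod 3: f = (x^6 + 2x^3 + x^2 + x + 2), pattern 6; mod 13: f = (x^2 + 2)(x^2 + 8x + 5)(x^2 + 9x + 12), pattern 2+2+2; mod 43: f = (x + 11)(x + 17)(x + 27)(x + 31)(x + 36)(x + 41), pattern 1+1+1+1+1+1. No other pattern occurs in this range, so the set of observed cycle types is {3+3, 6, 2+2+2, 1+1+1+1+1+1}. The candidates containing elements of all these cycle types are C_6 (6T1) of order 6, D_6 (6T3) of order 12, C_3 x S_3 (6T5) of order 18, A_4 x C_2 (6T6) of order 24, S_3 x S_3 (6T9) of order 36, S_4 x C_2 (6T11) of order 48, (S_3 x S_3) : C_2 (6T13) of order 72, PGL(2,5) (6T14) of order 120, S_6 (6T16) of order 720; the others are excluded. The observed types are precisely the cycle types that occur in C_6 (6T1). Each of the other remaining candidates has further cycle types, and by the Chebotarev density theorem the matching factorization patterns would occur for a proportion of primes equal to their share of the group: D_6 (6T3) additionally contains elements of type 2+2+1+1 (3 of its 12 elements, about 25% of primes); C_3 x S_3 (6T5) additionally contains elements of type 3+1+1+1 (4 of its 18 elements, about 22% of primes); A_4 x C_2 (6T6) additionally contains elements of type 2+2+1+1, 2+1+1+1+1 (6 of its 24 elements, about 25% of primes); S_3 x S_3 (6T9) additionally contains elements of type 3+1+1+1, 2+2+1+1 (13 of its 36 elements, about 36% of primes); S_4 x C_2 (6T11) additionally contains elements of type 4+2, 4+1+1, 2+2+1+1, 2+1+1+1+1 (24 of its 48 elements, about 50% of primes); (S_3 x S_3) : C_2 (6T13) additionally contains elements of type 4+2, 3+2+1, 3+1+1+1, 2+2+1+1, 2+1+1+1+1 (49 of its 72 elements, about 68% of primes); PGL(2,5) (6T14) additionally contains elements of type 5+1, 4+1+1, 2+2+1+1 (69 of its 120 elements, about 58% of primes); S_6 (6T16) additionally contains elements of type 5+1, 4+2, 4+1+1, 3+2+1, 3+1+1+1, 2+2+1+1, 2+1+1+1+1 (544 of its 720 elements, about 76% of primes). None of the 37 primes tested shows any such pattern (for each of these groups the chance of that is below 10^-4), which rules them out. Hence G = C_6 (6T1), of order 6.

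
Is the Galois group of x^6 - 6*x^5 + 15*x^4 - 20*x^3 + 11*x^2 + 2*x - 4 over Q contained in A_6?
The polynomial is irreducible of degree 6 over Q. Its discriminant is 3356224 = 1832^2, a perfect square. A Galois group lies in the alternating group exactly when the discriminant is a square in Q, so the Galois group (S_4) is contained in A_6.

Yes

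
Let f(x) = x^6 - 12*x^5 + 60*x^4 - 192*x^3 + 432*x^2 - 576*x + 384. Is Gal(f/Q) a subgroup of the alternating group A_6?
The polynomial is irreducible of degree 6 over Q. Its discriminant is 1352605460594688, which is not a perfect square. A Galois group lies in the alternating group exactly when the discriminant is a square in Q, so the Galois group (D_6) is not contained in A_6.

No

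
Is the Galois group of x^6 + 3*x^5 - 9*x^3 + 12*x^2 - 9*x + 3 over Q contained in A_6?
No

The polynomial is irreducible of degree 6 over Q. Its discriminant is -67744512, which is not a perfect square. A Galois group lies in the alternating group exactly when the discriminant is a square in Q, so the Galois group (S_3) is not contained in A_6.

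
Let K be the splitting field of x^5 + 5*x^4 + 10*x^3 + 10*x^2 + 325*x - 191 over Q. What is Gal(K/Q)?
The polynomial f is an irreducible quintic over Q, so G = Gal(f/Q) is a transitive subgroup of S_5: one of C_5 (5T1, order 5), D_5 (5T2, order 10), F_20 (5T3, order 20), A_5 (5T4, order 60) or S_5 (5T5, order 120). The discriminant of f is 1073741824000000 = 32768000^2, a perfect square, so G is contained in A_5. The transitive groups of degree 5 contained in A_5 are: C_5 (5T1, order 5), D_5 (5T2, order 10), A_5 (5T4, order 60). By Dedekind's theorem, for a prime p not dividing disc(f) the degrees of the irreducible factors of f mod p form the cycle type of an element of G. Factoring f modulo the 2 such primes p <= 7 (skipping 2, 5, which divide the discriminant), each new pattern first appears at: mod 3: f = (x^5 + 2x^4 + x^3 + x^2 + x + 1), pattern 5; mod 7: f = (x + 2)(x + 4)(x^3 + 6x^2 + x + 5), pattern 3+1+1. No other pattern occurs in this range, so the set of observed cycle types is {5, 3+1+1}. Among the candidates above, the only group containing elements of all these cycle types is A_5 (5T4) — each of C_5 (5T1), D_5 (5T2) lacks at least one of them. Hence G = A_5 (5T4), of order 60.

A_5 (also written A5)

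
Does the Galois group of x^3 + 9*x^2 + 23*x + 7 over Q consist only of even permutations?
No

The polynomial is irreducible of degree 3 over Q. Its discriminant is -1472, which is not a perfect square. A Galois group lies in the alternating group exactly when the discriminant is a square in Q, so the Galois group (S_3) is not contained in A_3.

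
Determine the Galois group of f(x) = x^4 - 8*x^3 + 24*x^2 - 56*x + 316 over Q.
The polynomial is an irreducible quartic over Q and its discriminant is 4087812096 = 63936^2, a perfect square, so the Galois group is contained in A_4. The resolvent cubic y^3 - 24*y^2 - 816*y + 6976 is irreducible over Q. An irreducible resolvent with square discriminant gives A_4.

A_4, the alternating group on 4 letters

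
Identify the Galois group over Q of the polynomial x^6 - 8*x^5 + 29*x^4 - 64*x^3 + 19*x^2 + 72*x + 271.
(C_3 x C_3) : C_4, the transitive group 6T10 of order 36

The polynomial f is an irreducible sextic over Q, so G = Gal(f/Q) is one of the 16 transitive subgroups 6T1, ..., 6T16 of S_6. The discriminant of f is 564385546240000 = 23756800^2, a perfect square, so G is contained in A_6. The transitive groups of degree 6 contained in A_6 are: A_4 (6T4, order 12), S_4 (6T7, order 24), (C_3 x C_3) : C_4 (6T10, order 36), PSL(2,5) (6T12, order 60), A_6 (6T15, order 360). By Dedekind's theorem, for a prime p not dividing disc(f) the degrees of the irreducible factors of f mod p form the cycle type of an element of G. Factoring f modulo the 19 such primes p <= 79 (skipping 2, 5, 29, which divide the discriminant), each new pattern first appears at: mod 3: f = (x^2 + x + 2)(x^4 + 2x + 2), pattern 4+2; mod 11: f = (x^3 + 7x + 10)(x^3 + 3x^2 + 4), pattern 3+3; mod 19: f = (x + 13)(x + 15)(x^2 + 9x + 10)(x^2 + 12x + 2), pattern 2+2+1+1; mod 61: f = (x + 4)(x + 37)(x + 51)(x^3 + 22x^2 + 36x + 25), pattern 3+1+1+1. No other pattern occurs in this range, so the set of observed cycle types is {4+2, 3+3, 2+2+1+1, 3+1+1+1}. The candidates containing elements of all these cycle types are (C_3 x C_3) : C_4 (6T10) of order 36, A_6 (6T15) of order 360; the others are excluded. The observed types are precisely the cycle types that occur in (C_3 x C_3) : C_4 (6T10) (apart from the identity). Each of the other remaining candidates has further cycle types, and by the Chebotarev density theorem the matching factorization patterns would occur for a proportion of primes equal to their share of the group: A_6 (6T15) additionally contains elements of type 5+1 (144 of its 360 elements, about 40% of primes). None of the 19 primes tested shows any such pattern (for each of these groups the chance of that is below 10^-4), which rules them out. Hence G = (C_3 x C_3) : C_4 (6T10), of order 36.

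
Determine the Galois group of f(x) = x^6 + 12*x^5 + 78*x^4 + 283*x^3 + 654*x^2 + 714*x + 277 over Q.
The polynomial f is an irreducible sextic over Q, so G = Gal(f/Q) is one of the 16 transitive subgroups 6T1, ..., 6T16 of S_6. The discriminant of f is -401254544639403, which is not a perfect square, so G is not contained in A_6. The transitive groups of degree 6 not contained in A_6 are: C_6 (6T1, order 6), S_3 (6T2, order 6), D_6 (6T3, order 12), C_3 x S_3 (6T5, order 18), A_4 x C_2 (6T6, order 24), S_4 (6T8, order 24), S_3 x S_3 (6T9, order 36), S_4 x C_2 (6T11, order 48), (S_3 x S_3) : C_2 (6T13, order 72), PGL(2,5) (6T14, order 120), S_6 (6T16, order 720). By Dedekind's theorem, for a prime p not dividing disc(f) the degrees of the irreducible factors of f mod p form the cycle type of an element of G. Factoring f modulo the 33 such primes p <= 151 (skipping 3, 7, 13, which divide the discriminant), each new pattern first appears at: mod 2: f = (x^6 + x^3 + 1), pattern 6; mod 17: f = (x^2 + 5x + 13)(x^2 + 10x + 5)(x^2 + 14x + 4), pattern 2+2+2; mod 19: f = (x^3 + 6x^2 + 9x + 11)(x^3 + 6x^2 + 14x + 1), pattern 3+3; mod 31: f = (x + 5)(x + 11)(x + 21)(x^3 + 6x^2 + 23x + 23), pattern 3+1+1+1; mod 73: f = (x + 3)(x + 13)(x + 19)(x + 25)(x + 47)(x + 51), pattern 1+1+1+1+1+1. No other pattern occurs in this range, so the set of observed cycle types is {6, 2+2+2, 3+3, 3+1+1+1, 1+1+1+1+1+1}. The candidates containing elements of all these cycle types are C_3 x S_3 (6T5) of order 18, S_3 x S_3 (6T9) of order 36, (S_3 x S_3) : C_2 (6T13) of order 72, S_6 (6T16) of order 720; the others are excluded. The observed types are precisely the cycle types that occur in C_3 x S_3 (6T5). Each of the other remaining candidates has further cycle types, and by the Chebotarev density theorem the matching factorization patterns would occur for a proportion of primes equal to their share of the group: S_3 x S_3 (6T9) additionally contains elements of type 2+2+1+1 (9 of its 36 elements, about 25% of primes); (S_3 x S_3) : C_2 (6T13) additionally contains elements of type 4+2, 3+2+1, 2+2+1+1, 2+1+1+1+1 (45 of its 72 elements, about 62% of primes); S_6 (6T16) additionally contains elements of type 5+1, 4+2, 4+1+1, 3+2+1, 2+2+1+1, 2+1+1+1+1 (504 of its 720 elements, about 70% of primes). None of the 33 primes tested shows any such pattern (for each of these groups the chance of that is below 10^-4), which rules them out. Hence G = C_3 x S_3 (6T5), of order 18.

C_3 x S_3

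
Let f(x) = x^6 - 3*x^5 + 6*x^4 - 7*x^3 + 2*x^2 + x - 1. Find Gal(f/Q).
S_4

The polynomial f is an irreducible sextic over Q, so G = Gal(f/Q) is one of the 16 transitive subgroups 6T1, ..., 6T16 of S_6. The discriminant of f is 810448, which is not a perfect square, so G is not contained in A_6. The transitive groups of degree 6 not contained in A_6 are: C_6 (6T1, order 6), S_3 (6T2, order 6), D_6 (6T3, order 12), C_3 x S_3 (6T5, order 18), A_4 x C_2 (6T6, order 24), S_4 (6T8, order 24), S_3 x S_3 (6T9, order 36), S_4 x C_2 (6T11, order 48), (S_3 x S_3) : C_2 (6T13, order 72), PGL(2,5) (6T14, order 120), S_6 (6T16, order 720). By Dedekind's theorem, for a prime p not dividing disc(f) the degrees of the irreducible factors of f mod p form the cycle type of an element of G. Factoring f modulo the 22 such primes p <= 89 (skipping 2, 37, which divide the discriminant), each new pattern first appears at: mod 3: f = (x^3 + x^2 + x + 2)(x^3 + 2x^2 + 1), pattern 3+3; mod 5: f = (x^2 + 3)(x^2 + 3x + 4)(x^2 + 4x + 2), pattern 2+2+2; mod 17: f = (x + 1)(x + 15)(x^4 + 15x^3 + 6x^2 + 12x + 9), pattern 4+1+1; mod 67: f = (x + 4)(x + 62)(x^2 + 66x + 40)(x^2 + 66x + 50), pattern 2+2+1+1. No other pattern occurs in this range, so the set of observed cycle types is {3+3, 2+2+2, 4+1+1, 2+2+1+1}. The candidates containing elements of all these cycle types are S_4 (6T8) of order 24, S_4 x C_2 (6T11) of order 48, PGL(2,5) (6T14) of order 120, S_6 (6T16) of order 720; the others are excluded. The observed types are precisely the cycle types that occur in S_4 (6T8) (apart from the identity). Each of the other remaining candidates has further cycle types, and by the Chebotarev density theorem the matching factorization patterns would occur for a proportion of primes equal to their share of the group: S_4 x C_2 (6T11) additionally contains elements of type 6, 4+2, 2+1+1+1+1 (17 of its 48 elements, about 35% of primes); PGL(2,5) (6T14) additionally contains elements of type 6, 5+1 (44 of its 120 elements, about 37% of primes); S_6 (6T16) additionally contains elements of type 6, 5+1, 4+2, 3+2+1, 3+1+1+1, 2+1+1+1+1 (529 of its 720 elements, about 73% of primes). None of the 22 primes tested shows any such pattern (for each of these groups the chance of that is below 10^-4), which rules them out. Hence G = S_4 (6T8), of order 24.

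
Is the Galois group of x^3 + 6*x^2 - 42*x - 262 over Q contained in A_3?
The polynomial is irreducible of degree 3 over Q. Its discriminant is -78732, which is not a perfect square. A Galois group lies in the alternating group exactly when the discriminant is a square in Q, so the Galois group (S_3) is not contained in A_3.

No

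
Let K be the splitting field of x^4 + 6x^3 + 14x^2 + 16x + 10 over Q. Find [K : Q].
12

The degree of the splitting field over Q equals the order of the Galois group, so first determine the group. The polynomial is an irreducible quartic over Q and its discriminant is 3136 = 56^2, a perfect square, so the Galois group is contained in A_4. The resolvent cubic y^3 - 14*y^2 + 56*y - 56 is irreducible over Q. An irreducible resolvent with square discriminant gives A_4. The Galois group A_4 (4T4) has order 12, so the splitting field has degree 12 over Q.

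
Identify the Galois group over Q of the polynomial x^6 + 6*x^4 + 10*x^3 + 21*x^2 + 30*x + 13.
The polynomial f is an irreducible sextic over Q, so G = Gal(f/Q) is one of the 16 transitive subgroups 6T1, ..., 6T16 of S_6. The discriminant of f is -1024192512, which is not a perfect square, so G is not contained in A_6. The transitive groups of degree 6 not contained in A_6 are: C_6 (6T1, order 6), S_3 (6T2, order 6), D_6 (6T3, order 12), C_3 x S_3 (6T5, order 18), A_4 x C_2 (6T6, order 24), S_4 (6T8, order 24), S_3 x S_3 (6T9, order 36), S_4 x C_2 (6T11, order 48), (S_3 x S_3) : C_2 (6T13, order 72), PGL(2,5) (6T14, order 120), S_6 (6T16, order 720). By Dedekind's theorem, for a prime p not dividing disc(f) the degrees of the irreducible factors of f mod p form the cycle type of an element of G. Factoring f modulo the 21 such primes p <= 89 (skipping 2, 3, 7, which divide the discriminant), each new pattern first appears at: mod 5: f = (x^6 + x^4 + x^2 + 3), pattern 6; mod 11: f = (x + 5)(x^5 + 6x^4 + 9x^3 + 9x^2 + 9x + 7), pattern 5+1; mod 13: f = (x)(x + 2)(x^4 + 11x^3 + 10x^2 + 3x + 2), pattern 4+1+1; mod 23: f = (x + 4)(x + 10)(x^2 + 3)(x^2 + 9x + 21), pattern 2+2+1+1; mod 43: f = (x^3 + 19x^2 + 27x + 20)(x^3 + 24x^2 + 39x + 20), pattern 3+3; mod 61: f = (x^2 + 19x + 22)(x^2 + 45x + 35)(x^2 + 58x + 18), pattern 2+2+2. No other pattern occurs in this range, so the set of observed cycle types is {6, 5+1, 4+1+1, 2+2+1+1, 3+3, 2+2+2}. The candidates containing elements of all these cycle types are PGL(2,5) (6T14) of order 120, S_6 (6T16) of order 720; the others are excluded. The observed types are precisely the cycle types that occur in PGL(2,5) (6T14) (apart from the identity). Each of the other remaining candidates has further cycle types, and by the Chebotarev density theorem the matching factorization patterns would occur for a proportion of primes equal to their share of the group: S_6 (6T16) additionally contains elements of type 4+2, 3+2+1, 3+1+1+1, 2+1+1+1+1 (265 of its 720 elements, about 37% of primes). None of the 21 primes tested shows any such pattern (for each of these groups the chance of that is below 10^-4), which rules them out. Hence G = PGL(2,5) (6T14), of order 120.

PGL(2,5), S_5 acting on 6 points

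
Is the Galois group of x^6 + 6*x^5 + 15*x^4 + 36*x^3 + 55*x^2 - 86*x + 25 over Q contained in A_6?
The polynomial is irreducible of degree 6 over Q. Its discriminant is -314339885068288, which is not a perfect square. A Galois group lies in the alternating group exactly when the discriminant is a square in Q, so the Galois group (S_6) is not contained in A_6.

No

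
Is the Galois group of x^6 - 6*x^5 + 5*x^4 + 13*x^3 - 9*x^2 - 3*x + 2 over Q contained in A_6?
The polynomial is irreducible of degree 6 over Q. Its discriminant is 30991489 = 5567^2, a perfect square. A Galois group lies in the alternating group exactly when the discriminant is a square in Q, so the Galois group (PSL(2,5)) is contained in A_6.

Yes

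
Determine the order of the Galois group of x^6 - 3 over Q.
12

The degree of the splitting field over Q equals the order of the Galois group, so first determine the group. The polynomial f is an irreducible sextic over Q, so G = Gal(f/Q) is one of the 16 transitive subgroups 6T1, ..., 6T16 of S_6. The discriminant of f is 11337408, which is not a perfect square, so G is not contained in A_6. The transitive groups of degree 6 not contained in A_6 are: C_6 (6T1, order 6), S_3 (6T2, order 6), D_6 (6T3, order 12), C_3 x S_3 (6T5, order 18), A_4 x C_2 (6T6, order 24), S_4 (6T8, order 24), S_3 x S_3 (6T9, order 36), S_4 x C_2 (6T11, order 48), (S_3 x S_3) : C_2 (6T13, order 72), PGL(2,5) (6T14, order 120), S_6 (6T16, order 720). By Dedekind's theorem, for a prime p not dividing disc(f) the degrees of the irreducible factors of f mod p form the cycle type of an element of G. Factoring f modulo the 79 such primes p <= 419 (skipping 2, 3, which divide the discriminant), each new pattern first appears at: mod 5: f = (x^2 + 3)(x^2 + 2x + 3)(x^2 + 3x + 3), pattern 2+2+2; mod 7: f = (x^6 + 4), pattern 6; mod 11: f = (x + 3)(x + 8)(x^2 + 3x + 9)(x^2 + 8x + 9), pattern 2+2+1+1; mod 13: f = (x^3 + 4)(x^3 + 9), pattern 3+3; mod 61: f = (x + 2)(x + 26)(x + 28)(x + 33)(x + 35)(x + 59), pattern 1+1+1+1+1+1. No other pattern occurs in this range, so the set of observed cycle types is {2+2+2, 6, 2+2+1+1, 3+3, 1+1+1+1+1+1}. The candidates containing elements of all these cycle types are D_6 (6T3) of order 12, A_4 x C_2 (6T6) of order 24, S_3 x S_3 (6T9) of order 36, S_4 x C_2 (6T11) of order 48, (S_3 x S_3) : C_2 (6T13) of order 72, PGL(2,5) (6T14) of order 120, S_6 (6T16) of order 720; the others are excluded. The observed types are precisely the cycle types that occur in D_6 (6T3). Each of the other remaining candidates has further cycle types, and by the Chebotarev density theorem the matching factorization patterns would occur for a proportion of primes equal to their share of the group: A_4 x C_2 (6T6) additionally contains elements of type 2+1+1+1+1 (3 of its 24 elements, about 12% of primes); S_3 x S_3 (6T9) additionally contains elements of type 3+1+1+1 (4 of its 36 elements, about 11% of primes); S_4 x C_2 (6T11) additionally contains elements of type 4+2, 4+1+1, 2+1+1+1+1 (15 of its 48 elements, about 31% of primes); (S_3 x S_3) : C_2 (6T13) additionally contains elements of type 4+2, 3+2+1, 3+1+1+1, 2+1+1+1+1 (40 of its 72 elements, about 56% of primes); PGL(2,5) (6T14) additionally contains elements of type 5+1, 4+1+1 (54 of its 120 elements, about 45% of primes); S_6 (6T16) additionally contains elements of type 5+1, 4+2, 4+1+1, 3+2+1, 3+1+1+1, 2+1+1+1+1 (499 of its 720 elements, about 69% of primes). None of the 79 primes tested shows any such pattern (for each of these groups the chance of that is below 10^-4), which rules them out. Hence G = D_6 (6T3), of order 12. The Galois group D_6 (6T3) has order 12, so the splitting field has degree 12 over Q.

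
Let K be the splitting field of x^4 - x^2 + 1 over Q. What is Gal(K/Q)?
The polynomial is an irreducible quartic over Q and its discriminant is 144 = 12^2, a perfect square, so the Galois group is contained in A_4. The resolvent cubic y^3 + y^2 - 4*y - 4 splits completely over Q, which gives the Klein four-group V_4.

4T2: V_4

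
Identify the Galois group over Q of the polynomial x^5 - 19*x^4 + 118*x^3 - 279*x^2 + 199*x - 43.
C_5, the cyclic group of order 5

The polynomial f is an irreducible quintic over Q, so G = Gal(f/Q) is a transitive subgroup of S_5: one of C_5 (5T1, order 5), D_5 (5T2, order 10), F_20 (5T3, order 20), A_5 (5T4, order 60) or S_5 (5T5, order 120). The discriminant of f is 1012703329 = 31823^2, a perfect square, so G is contained in A_5. The transitive groups of degree 5 contained in A_5 are: C_5 (5T1, order 5), D_5 (5T2, order 10), A_5 (5T4, order 60). By Dedekind's theorem, for a prime p not dividing disc(f) the degrees of the irreducible factors of f mod p form the cycle type of an element of G. Factoring f modulo the 14 such primes p <= 47 (skipping 11, which divides the discriminant), each new pattern first appears at: mod 2: f = (x^5 + x^4 + x^2 + x + 1), pattern 5; mod 23: f = (x + 3)(x + 13)(x + 17)(x + 18)(x + 22), pattern 1+1+1+1+1. No other pattern occurs in this range, so the set of observed cycle types is {5, 1+1+1+1+1}. The candidates containing elements of all these cycle types are C_5 (5T1) of order 5, D_5 (5T2) of order 10, A_5 (5T4) of order 60; the others are excluded. The observed types are precisely the cycle types that occur in C_5 (5T1). Each of the other remaining candidates has further cycle types, and by the Chebotarev density theorem the matching factorization patterns would occur for a proportion of primes equal to their share of the group: D_5 (5T2) additionally contains elements of type 2+2+1 (5 of its 10 elements, about 50% of primes); A_5 (5T4) additionally contains elements of type 3+1+1, 2+2+1 (35 of its 60 elements, about 58% of primes). None of the 14 primes tested shows any such pattern (for each of these groups the chance of that is below 10^-4), which rules them out. Hence G = C_5 (5T1), of order 5.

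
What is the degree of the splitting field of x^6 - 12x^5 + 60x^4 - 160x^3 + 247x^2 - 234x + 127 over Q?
The degree of the splitting field over Q equals the order of the Galois group, so first determine the group. The polynomial f is an irreducible sextic over Q, so G = Gal(f/Q) is one of the 16 transitive subgroups 6T1, ..., 6T16 of S_6. The discriminant of f is -904619968, which is not a perfect square, so G is not contained in A_6. The transitive groups of degree 6 not contained in A_6 are: C_6 (6T1, order 6), S_3 (6T2, order 6), D_6 (6T3, order 12), C_3 x S_3 (6T5, order 18), A_4 x C_2 (6T6, order 24), S_4 (6T8, order 24), S_3 x S_3 (6T9, order 36), S_4 x C_2 (6T11, order 48), (S_3 x S_3) : C_2 (6T13, order 72), PGL(2,5) (6T14, order 120), S_6 (6T16, order 720). By Dedekind's theorem, for a prime p not dividing disc(f) the degrees of the irreducible factors of f mod p form the cycle type of an element of G. Factoring f modulo the 37 such primes p <= 173 (skipping 2, 7, 29, which divide the discriminant), each new pattern first appears at: mod 3: f = (x^6 + 2x^3 + x^2 + 1), pattern 6; mod 11: f = (x^3 + 5x^2 + 3x + 8)(x^3 + 5x^2 + 10x + 9), pattern 3+3; mod 13: f = (x^2 + 6x + 2)(x^2 + 10x + 10)(x^2 + 11x + 7), pattern 2+2+2; mod 43: f = (x + 4)(x + 10)(x + 22)(x + 23)(x + 27)(x + 31), pattern 1+1+1+1+1+1. No other pattern occurs in this range, so the set of observed cycle types is {6, 3+3, 2+2+2, 1+1+1+1+1+1}. The candidates containing elements of all these cycle types are C_6 (6T1) of order 6, D_6 (6T3) of order 12, C_3 x S_3 (6T5) of order 18, A_4 x C_2 (6T6) of order 24, S_3 x S_3 (6T9) of order 36, S_4 x C_2 (6T11) of order 48, (S_3 x S_3) : C_2 (6T13) of order 72, PGL(2,5) (6T14) of order 120, S_6 (6T16) of order 720; the others are excluded. The observed types are precisely the cycle types that occur in C_6 (6T1). Each of the other remaining candidates has further cycle types, and by the Chebotarev density theorem the matching factorization patterns would occur for a proportion of primes equal to their share of the group: D_6 (6T3) additionally contains elements of type 2+2+1+1 (3 of its 12 elements, about 25% of primes); C_3 x S_3 (6T5) additionally contains elements of type 3+1+1+1 (4 of its 18 elements, about 22% of primes); A_4 x C_2 (6T6) additionally contains elements of type 2+2+1+1, 2+1+1+1+1 (6 of its 24 elements, about 25% of primes); S_3 x S_3 (6T9) additionally contains elements of type 3+1+1+1, 2+2+1+1 (13 of its 36 elements, about 36% of primes); S_4 x C_2 (6T11) additionally contains elements of type 4+2, 4+1+1, 2+2+1+1, 2+1+1+1+1 (24 of its 48 elements, about 50% of primes); (S_3 x S_3) : C_2 (6T13) additionally contains elements of type 4+2, 3+2+1, 3+1+1+1, 2+2+1+1, 2+1+1+1+1 (49 of its 72 elements, about 68% of primes); PGL(2,5) (6T14) additionally contains elements of type 5+1, 4+1+1, 2+2+1+1 (69 of its 120 elements, about 58% of primes); S_6 (6T16) additionally contains elements of type 5+1, 4+2, 4+1+1, 3+2+1, 3+1+1+1, 2+2+1+1, 2+1+1+1+1 (544 of its 720 elements, about 76% of primes). None of the 37 primes tested shows any such pattern (for each of these groups the chance of that is below 10^-4), which rules them out. Hence G = C_6 (6T1), of order 6. The Galois group C_6 (6T1) has order 6, so the splitting field has degree 6 over Q.

6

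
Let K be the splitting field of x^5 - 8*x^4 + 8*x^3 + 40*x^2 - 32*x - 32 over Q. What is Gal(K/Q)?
The polynomial f is an irreducible quintic over Q, so G = Gal(f/Q) is a transitive subgroup of S_5: one of C_5 (5T1, order 5), D_5 (5T2, order 10), F_20 (5T3, order 20), A_5 (5T4, order 60) or S_5 (5T5, order 120). The discriminant of f is 15352201216 = 123904^2, a perfect square, so G is contained in A_5. The transitive groups of degree 5 contained in A_5 are: C_5 (5T1, order 5), D_5 (5T2, order 10), A_5 (5T4, order 60). By Dedekind's theorem, for a prime p not dividing disc(f) the degrees of the irreducible factors of f mod p form the cycle type of an element of G. Factoring f modulo the 14 such primes p <= 53 (skipping 2, 11, which divide the discriminant), each new pattern first appears at: mod 3: f = (x^5 + x^4 + 2x^3 + x^2 + x + 1), pattern 5; mod 23: f = (x + 1)(x + 9)(x + 13)(x + 16)(x + 22), pattern 1+1+1+1+1. No other pattern occurs in this range, so the set of observed cycle types is {5, 1+1+1+1+1}. The candidates containing elements of all these cycle types are C_5 (5T1) of order 5, D_5 (5T2) of order 10, A_5 (5T4) of order 60; the others are excluded. The observed types are precisely the cycle types that occur in C_5 (5T1). Each of the other remaining candidates has further cycle types, and by the Chebotarev density theorem the matching factorization patterns would occur for a proportion of primes equal to their share of the group: D_5 (5T2) additionally contains elements of type 2+2+1 (5 of its 10 elements, about 50% of primes); A_5 (5T4) additionally contains elements of type 3+1+1, 2+2+1 (35 of its 60 elements, about 58% of primes). None of the 14 primes tested shows any such pattern (for each of these groups the chance of that is below 10^-4), which rules them out. Hence G = C_5 (5T1), of order 5.

C_5 (order 5)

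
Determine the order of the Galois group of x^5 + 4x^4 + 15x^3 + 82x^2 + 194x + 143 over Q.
10

The degree of the splitting field over Q equals the order of the Galois group, so first determine the group. The polynomial f is an irreducible quintic over Q, so G = Gal(f/Q) is a transitive subgroup of S_5: one of C_5 (5T1, order 5), D_5 (5T2, order 10), F_20 (5T3, order 20), A_5 (5T4, order 60) or S_5 (5T5, order 120). The discriminant of f is 15688815025 = 125255^2, a perfect square, so G is contained in A_5. The transitive groups of degree 5 contained in A_5 are: C_5 (5T1, order 5), D_5 (5T2, order 10), A_5 (5T4, order 60). By Dedekind's theorem, for a prime p not dividing disc(f) the degrees of the irreducible factors of f mod p form the cycle type of an element of G. Factoring f modulo the 23 such primes p <= 103 (skipping 5, 13, 41, 47, which divide the discriminant), each new pattern first appears at: mod 2: f = (x^5 + x^3 + 1), pattern 5; mod 11: f = (x)(x^2 + 5x + 3)(x^2 + 10x + 6), pattern 2+2+1; mod 83: f = (x + 6)(x + 7)(x + 12)(x + 20)(x + 42), pattern 1+1+1+1+1. No other pattern occurs in this range, so the set of observed cycle types is {5, 2+2+1, 1+1+1+1+1}. The candidates containing elements of all these cycle types are D_5 (5T2) of order 10, A_5 (5T4) of order 60; the others are excluded. The observed types are precisely the cycle types that occur in D_5 (5T2). Each of the other remaining candidates has further cycle types, and by the Chebotarev density theorem the matching factorization patterns would occur for a proportion of primes equal to their share of the group: A_5 (5T4) additionally contains elements of type 3+1+1 (20 of its 60 elements, about 33% of primes). None of the 23 primes tested shows any such pattern (for each of these groups the chance of that is below 10^-4), which rules them out. Hence G = D_5 (5T2), of order 10. The Galois group D_5 (5T2) has order 10, so the splitting field has degree 10 over Q.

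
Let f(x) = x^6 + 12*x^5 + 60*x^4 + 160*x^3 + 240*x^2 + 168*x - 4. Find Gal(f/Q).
6T15: A_6

The polynomial f is an irreducible sextic over Q, so G = Gal(f/Q) is one of the 16 transitive subgroups 6T1, ..., 6T16 of S_6. The discriminant of f is 746496000000 = 864000^2, a perfect square, so G is contained in A_6. The transitive groups of degree 6 contained in A_6 are: A_4 (6T4, order 12), S_4 (6T7, order 24), (C_3 x C_3) : C_4 (6T10, order 36), PSL(2,5) (6T12, order 60), A_6 (6T15, order 360). By Dedekind's theorem, for a prime p not dividing disc(f) the degrees of the irreducible factors of f mod p form the cycle type of an element of G. Factoring f modulo the 6 such primes p <= 23 (skipping 2, 3, 5, which divide the discriminant), each new pattern first appears at: mod 7: f = (x + 6)(x^5 + 6x^4 + 3x^3 + 2x^2 + 4x + 4), pattern 5+1; mod 23: f = (x + 4)(x + 13)(x + 18)(x^3 + x + 17), pattern 3+1+1+1. No other pattern occurs in this range, so the set of observed cycle types is {5+1, 3+1+1+1}. Among the candidates above, the only group containing elements of all these cycle types is A_6 (6T15) — each of A_4 (6T4), S_4 (6T7), (C_3 x C_3) : C_4 (6T10), PSL(2,5) (6T12) lacks at least one of them. Hence G = A_6 (6T15), of order 360.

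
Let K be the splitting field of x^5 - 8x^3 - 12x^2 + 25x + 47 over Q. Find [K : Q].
120

The degree of the splitting field over Q equals the order of the Galois group, so first determine the group. The polynomial f is an irreducible quintic over Q, so G = Gal(f/Q) is a transitive subgroup of S_5: one of C_5 (5T1, order 5), D_5 (5T2, order 10), F_20 (5T3, order 20), A_5 (5T4, order 60) or S_5 (5T5, order 120). The discriminant of f is 461338069, which is not a perfect square, so G is not contained in A_5. The transitive groups of degree 5 not contained in A_5 are: F_20 (5T3, order 20), S_5 (5T5, order 120). By Dedekind's theorem, for a prime p not dividing disc(f) the degrees of the irreducible factors of f mod p form the cycle type of an element of G. Factoring f modulo the first such prime p = 2, each new pattern first appears at: mod 2: f = (x^2 + x + 1)(x^3 + x^2 + 1), pattern 3+2. No other pattern occurs in this range, so the set of observed cycle types is {3+2}. Among the candidates above, the only group containing elements of all these cycle types is S_5 (5T5) — F_20 (5T3) lacks at least one of them. Hence G = S_5 (5T5), of order 120. The Galois group S_5 (5T5) has order 120, so the splitting field has degree 120 over Q.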